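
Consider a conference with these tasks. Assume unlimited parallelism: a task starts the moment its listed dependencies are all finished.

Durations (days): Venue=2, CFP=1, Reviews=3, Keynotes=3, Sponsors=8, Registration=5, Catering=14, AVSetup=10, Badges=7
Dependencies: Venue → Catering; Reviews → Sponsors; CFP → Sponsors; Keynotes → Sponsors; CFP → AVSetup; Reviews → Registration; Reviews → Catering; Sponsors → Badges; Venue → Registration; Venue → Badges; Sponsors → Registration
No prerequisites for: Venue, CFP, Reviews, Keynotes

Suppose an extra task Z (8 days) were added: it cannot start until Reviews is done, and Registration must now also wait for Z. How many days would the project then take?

Originally the project takes 18 days.
With Z inserted, Registration now waits for max(Venue, Reviews, Sponsors, Z).
New critical path: Reviews→Sponsors→Badges = 3+8+7 = 18 ⇒ 18 days.

18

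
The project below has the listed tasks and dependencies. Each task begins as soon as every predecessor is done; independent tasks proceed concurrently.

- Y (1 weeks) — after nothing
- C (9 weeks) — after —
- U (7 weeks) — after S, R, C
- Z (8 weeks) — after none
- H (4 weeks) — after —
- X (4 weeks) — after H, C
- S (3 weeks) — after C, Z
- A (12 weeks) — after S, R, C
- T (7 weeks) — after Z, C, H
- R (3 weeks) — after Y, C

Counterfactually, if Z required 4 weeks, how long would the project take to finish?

Baseline: C→S→A = 9+3+12 = 24 → 24 weeks.
Z is off the critical path — its longest chain is 23 weeks, giving 1 of slack.
That remains the longest chain; total 24 weeks.

24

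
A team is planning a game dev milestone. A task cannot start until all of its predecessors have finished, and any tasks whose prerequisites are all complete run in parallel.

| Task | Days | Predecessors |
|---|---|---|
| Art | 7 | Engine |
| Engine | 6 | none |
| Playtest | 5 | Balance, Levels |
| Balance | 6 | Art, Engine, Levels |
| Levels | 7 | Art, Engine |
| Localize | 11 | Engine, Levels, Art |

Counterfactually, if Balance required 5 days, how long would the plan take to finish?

31

Baseline: Engine→Art→Levels→Balance→Playtest = 6+7+7+6+5 = 31 → 31 days.
Since Balance is critical, the -1 change carries straight to that chain (now 30 days).
The binding chain switches to Engine→Art→Levels→Localize = 6+7+7+11 = 31; finish 31 days.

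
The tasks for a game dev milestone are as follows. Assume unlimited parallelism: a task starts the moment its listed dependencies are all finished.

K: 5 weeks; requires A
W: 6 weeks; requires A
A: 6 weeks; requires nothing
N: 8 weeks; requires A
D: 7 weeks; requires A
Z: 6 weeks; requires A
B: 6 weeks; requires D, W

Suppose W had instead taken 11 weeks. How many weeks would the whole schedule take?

23

Actual critical path: A→D→B = 6+7+6 = 19 ⇒ 19 weeks.
W is off the critical path — its longest chain is 18 weeks, giving 1 of slack.
Now A→W→B = 6+11+6 = 23 is longest, so the finish becomes 23 weeks.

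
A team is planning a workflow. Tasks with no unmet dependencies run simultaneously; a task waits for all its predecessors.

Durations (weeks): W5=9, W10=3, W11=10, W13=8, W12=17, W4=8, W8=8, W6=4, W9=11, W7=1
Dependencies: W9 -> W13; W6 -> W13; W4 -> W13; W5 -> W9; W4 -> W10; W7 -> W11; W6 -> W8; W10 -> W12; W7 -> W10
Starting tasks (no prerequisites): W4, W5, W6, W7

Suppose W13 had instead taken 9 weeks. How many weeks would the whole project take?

The binding path is W5→W9→W13 = 9+11+8 = 28; finish at 28 weeks.
W13 lies on that path, so at 9 weeks the path becomes 29 weeks.
The critical path is still W5→W9→W13; finish is now 29 weeks.

29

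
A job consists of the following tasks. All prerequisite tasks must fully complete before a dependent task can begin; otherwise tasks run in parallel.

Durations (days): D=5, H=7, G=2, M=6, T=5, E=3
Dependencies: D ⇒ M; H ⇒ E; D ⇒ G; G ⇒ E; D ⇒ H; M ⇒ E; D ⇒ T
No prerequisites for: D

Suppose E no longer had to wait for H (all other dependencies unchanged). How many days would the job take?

Original critical path: D→H→E = 5+7+3 = 15 ⇒ 15 days.
Without H→E, E's earliest start moves from 12 to 11.
The longest chain is now D→M→E = 5+6+3 = 14, so the job takes 14 days.

14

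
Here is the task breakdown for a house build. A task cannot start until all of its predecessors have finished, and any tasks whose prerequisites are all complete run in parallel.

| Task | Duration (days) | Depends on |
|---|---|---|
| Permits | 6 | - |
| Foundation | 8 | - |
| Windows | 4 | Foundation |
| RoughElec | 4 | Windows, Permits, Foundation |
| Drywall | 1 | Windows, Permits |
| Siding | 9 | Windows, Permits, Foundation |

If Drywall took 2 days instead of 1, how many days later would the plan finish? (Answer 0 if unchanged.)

0

As given, the longest chain is Foundation→Windows→Siding = 8+4+9 = 21, so the finish is 21 days.
Drywall has 8 days of float (longest path through it is 13).
No other chain overtakes it, so the finish is 21 days.
Change in finish: 21 − 21 = +0 days.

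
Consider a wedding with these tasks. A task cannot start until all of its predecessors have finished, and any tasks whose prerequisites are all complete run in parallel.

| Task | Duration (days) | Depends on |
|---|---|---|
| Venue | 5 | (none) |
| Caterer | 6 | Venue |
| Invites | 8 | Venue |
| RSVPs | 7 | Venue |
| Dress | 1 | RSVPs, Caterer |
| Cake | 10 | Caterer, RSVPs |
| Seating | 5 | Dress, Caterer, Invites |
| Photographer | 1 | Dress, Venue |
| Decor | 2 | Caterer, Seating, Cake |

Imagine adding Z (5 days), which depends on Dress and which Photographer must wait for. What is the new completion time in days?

Originally the schedule takes 24 days.
With Z inserted, Photographer now waits for max(Dress, Venue, Z).
New critical path: Venue→RSVPs→Cake→Decor = 5+7+10+2 = 24 ⇒ 24 days.

24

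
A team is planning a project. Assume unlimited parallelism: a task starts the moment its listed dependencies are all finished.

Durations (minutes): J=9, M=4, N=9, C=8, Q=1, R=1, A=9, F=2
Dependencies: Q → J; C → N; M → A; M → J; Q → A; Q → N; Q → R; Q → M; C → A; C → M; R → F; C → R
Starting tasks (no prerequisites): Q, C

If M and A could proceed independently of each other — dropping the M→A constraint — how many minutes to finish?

21

Before: longest chain C→M→A = 8+4+9 = 21, finish 21.
Without M→A, A's earliest start moves from 12 to 8.
After: C→M→J = 8+4+9 = 21 → 21 minutes.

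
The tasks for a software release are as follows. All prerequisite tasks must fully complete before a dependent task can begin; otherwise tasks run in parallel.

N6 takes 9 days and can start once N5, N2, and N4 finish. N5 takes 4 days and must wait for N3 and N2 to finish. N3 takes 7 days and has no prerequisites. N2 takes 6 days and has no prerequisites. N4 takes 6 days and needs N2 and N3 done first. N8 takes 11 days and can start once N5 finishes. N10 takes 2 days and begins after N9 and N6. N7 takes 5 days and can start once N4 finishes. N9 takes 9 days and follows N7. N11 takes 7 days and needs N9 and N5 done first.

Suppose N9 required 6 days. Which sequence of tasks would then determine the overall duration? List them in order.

As given, the longest chain is N3→N4→N7→N9→N11 = 7+6+5+9+7 = 34, so the finish is 34 days.
N9 is on the critical path; changing it to 6 makes that path 31 days.
The critical path is still N3→N4→N7→N9→N11; finish is now 31 days.

N3, N4, N7, N9, N11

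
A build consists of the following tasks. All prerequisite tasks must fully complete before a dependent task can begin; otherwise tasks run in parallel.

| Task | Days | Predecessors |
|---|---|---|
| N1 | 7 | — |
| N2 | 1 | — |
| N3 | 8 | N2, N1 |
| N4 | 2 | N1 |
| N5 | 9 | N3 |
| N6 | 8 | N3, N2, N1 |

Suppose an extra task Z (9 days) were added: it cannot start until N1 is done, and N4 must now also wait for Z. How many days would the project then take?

24

Originally the project takes 24 days.
With Z inserted, N4 now waits for max(N1, Z).
New critical path: N1→N3→N5 = 7+8+9 = 24 ⇒ 24 days.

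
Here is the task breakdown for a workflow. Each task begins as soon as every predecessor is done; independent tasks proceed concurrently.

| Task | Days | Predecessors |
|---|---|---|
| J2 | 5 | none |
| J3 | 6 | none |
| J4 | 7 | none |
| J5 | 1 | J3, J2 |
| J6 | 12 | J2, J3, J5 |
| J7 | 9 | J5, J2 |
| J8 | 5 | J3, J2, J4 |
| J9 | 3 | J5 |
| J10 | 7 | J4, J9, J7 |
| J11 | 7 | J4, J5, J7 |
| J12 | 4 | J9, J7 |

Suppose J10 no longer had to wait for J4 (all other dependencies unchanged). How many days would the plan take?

23

With the dependency in place, J3→J5→J7→J10 = 6+1+9+7 = 23 sets the finish at 23 days.
Dropping J4→J10 doesn't change J10's earliest start (16); another predecessor still binds.
New critical path: J3→J5→J7→J10 = 6+1+9+7 = 23 ⇒ 23 days.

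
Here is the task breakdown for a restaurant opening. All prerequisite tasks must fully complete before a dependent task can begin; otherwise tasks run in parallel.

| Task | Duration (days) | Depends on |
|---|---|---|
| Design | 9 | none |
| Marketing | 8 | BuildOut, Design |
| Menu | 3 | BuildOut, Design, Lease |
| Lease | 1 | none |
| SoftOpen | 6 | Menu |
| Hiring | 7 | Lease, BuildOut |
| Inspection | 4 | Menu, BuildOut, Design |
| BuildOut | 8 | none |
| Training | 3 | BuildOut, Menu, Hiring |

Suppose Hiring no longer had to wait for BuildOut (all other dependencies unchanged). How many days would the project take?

With the dependency in place, Design→Menu→SoftOpen = 9+3+6 = 18 sets the finish at 18 days.
Without BuildOut→Hiring, Hiring's earliest start moves from 8 to 1.
The longest chain is now Design→Menu→SoftOpen = 9+3+6 = 18, so the project takes 18 days.

18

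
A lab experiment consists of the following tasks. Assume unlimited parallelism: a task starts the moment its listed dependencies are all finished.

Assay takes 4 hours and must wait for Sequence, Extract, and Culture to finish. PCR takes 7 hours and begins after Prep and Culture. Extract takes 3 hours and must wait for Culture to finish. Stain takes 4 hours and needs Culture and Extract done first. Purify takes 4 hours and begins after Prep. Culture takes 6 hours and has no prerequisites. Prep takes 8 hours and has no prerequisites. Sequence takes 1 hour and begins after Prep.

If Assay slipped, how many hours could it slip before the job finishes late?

Prep→PCR = 8+7 = 15 sets the makespan at 15 hours.
Assay finishes as early as 13 and must finish by 15.
Float = 15 − 13 = 2.

2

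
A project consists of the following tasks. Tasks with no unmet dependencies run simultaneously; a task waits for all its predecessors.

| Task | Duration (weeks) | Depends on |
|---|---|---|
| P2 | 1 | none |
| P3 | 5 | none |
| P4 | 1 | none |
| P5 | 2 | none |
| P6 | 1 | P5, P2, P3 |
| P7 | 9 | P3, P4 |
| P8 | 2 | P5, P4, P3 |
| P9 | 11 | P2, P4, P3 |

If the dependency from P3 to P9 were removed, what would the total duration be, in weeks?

14

With the dependency in place, P3→P9 = 5+11 = 16 sets the finish at 16 weeks.
Without P3→P9, P9's earliest start moves from 5 to 1.
After: P3→P7 = 5+9 = 14 → 14 weeks.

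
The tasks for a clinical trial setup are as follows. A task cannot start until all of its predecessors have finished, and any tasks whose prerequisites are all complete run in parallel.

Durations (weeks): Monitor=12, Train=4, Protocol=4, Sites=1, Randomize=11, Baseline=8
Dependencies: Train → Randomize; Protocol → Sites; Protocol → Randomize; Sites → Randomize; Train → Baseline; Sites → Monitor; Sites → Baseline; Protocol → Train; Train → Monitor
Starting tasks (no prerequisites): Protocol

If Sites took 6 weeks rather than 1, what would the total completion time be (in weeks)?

22

Baseline: Protocol→Train→Monitor = 4+4+12 = 20 → 20 weeks.
Sites has 3 weeks of float (longest path through it is 17).
Now Protocol→Sites→Monitor = 4+6+12 = 22 is longest, so the finish becomes 22 weeks.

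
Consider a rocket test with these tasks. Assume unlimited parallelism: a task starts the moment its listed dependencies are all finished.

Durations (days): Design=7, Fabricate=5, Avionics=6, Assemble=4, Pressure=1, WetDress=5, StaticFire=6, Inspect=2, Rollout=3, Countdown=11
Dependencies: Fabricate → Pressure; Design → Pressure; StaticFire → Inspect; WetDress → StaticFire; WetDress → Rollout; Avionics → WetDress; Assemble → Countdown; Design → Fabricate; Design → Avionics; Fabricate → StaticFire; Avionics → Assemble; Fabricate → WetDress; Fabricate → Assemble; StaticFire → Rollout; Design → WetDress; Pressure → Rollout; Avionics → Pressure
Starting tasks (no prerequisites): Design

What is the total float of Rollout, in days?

The longest chain is Design→Avionics→Assemble→Countdown = 7+6+4+11 = 28; overall finish 28 days.
Rollout finishes as early as 27 and must finish by 28.
Float = 28 − 27 = 1.

1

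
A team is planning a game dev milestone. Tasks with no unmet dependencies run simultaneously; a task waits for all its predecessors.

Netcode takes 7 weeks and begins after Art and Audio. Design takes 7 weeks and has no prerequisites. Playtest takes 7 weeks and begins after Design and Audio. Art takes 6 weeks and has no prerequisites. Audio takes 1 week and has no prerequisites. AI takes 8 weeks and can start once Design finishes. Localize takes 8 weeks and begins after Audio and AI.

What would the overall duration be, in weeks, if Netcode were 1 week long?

23

Actual critical path: Design→AI→Localize = 7+8+8 = 23 ⇒ 23 weeks.
The longest path through Netcode is only 13 weeks, so Netcode has float 10.
That remains the longest chain; total 23 weeks.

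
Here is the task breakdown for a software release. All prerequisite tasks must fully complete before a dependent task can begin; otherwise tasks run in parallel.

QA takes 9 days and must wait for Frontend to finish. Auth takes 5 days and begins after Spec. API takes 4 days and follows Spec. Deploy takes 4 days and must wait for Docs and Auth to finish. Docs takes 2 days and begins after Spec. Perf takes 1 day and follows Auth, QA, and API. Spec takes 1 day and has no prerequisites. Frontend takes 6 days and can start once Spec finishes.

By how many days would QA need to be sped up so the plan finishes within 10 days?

Current finish: 17 days; target: 10.
QA is on every critical path, so each day cut from QA cuts the finish by one (this holds down to a finish of 10).
Need 17 − 10 = 7 days off QA → QA becomes 2 days, finish becomes 10.

7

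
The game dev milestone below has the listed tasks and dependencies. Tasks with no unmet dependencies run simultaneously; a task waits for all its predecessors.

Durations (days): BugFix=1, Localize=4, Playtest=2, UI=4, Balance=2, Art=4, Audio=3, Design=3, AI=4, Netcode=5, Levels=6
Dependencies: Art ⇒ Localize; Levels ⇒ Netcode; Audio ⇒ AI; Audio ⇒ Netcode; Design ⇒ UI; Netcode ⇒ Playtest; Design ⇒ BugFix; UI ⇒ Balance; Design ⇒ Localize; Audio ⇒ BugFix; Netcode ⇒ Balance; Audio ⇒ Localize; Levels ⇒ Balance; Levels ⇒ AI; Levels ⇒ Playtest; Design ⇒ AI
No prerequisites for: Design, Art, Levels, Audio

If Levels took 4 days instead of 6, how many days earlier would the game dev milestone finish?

2

Actual critical path: Levels→Netcode→Balance = 6+5+2 = 13 ⇒ 13 days.
Since Levels is critical, the -2 change carries straight to that chain (now 11 days).
That remains the longest chain; total 11 days.
Change in finish: 11 − 13 = -2 days.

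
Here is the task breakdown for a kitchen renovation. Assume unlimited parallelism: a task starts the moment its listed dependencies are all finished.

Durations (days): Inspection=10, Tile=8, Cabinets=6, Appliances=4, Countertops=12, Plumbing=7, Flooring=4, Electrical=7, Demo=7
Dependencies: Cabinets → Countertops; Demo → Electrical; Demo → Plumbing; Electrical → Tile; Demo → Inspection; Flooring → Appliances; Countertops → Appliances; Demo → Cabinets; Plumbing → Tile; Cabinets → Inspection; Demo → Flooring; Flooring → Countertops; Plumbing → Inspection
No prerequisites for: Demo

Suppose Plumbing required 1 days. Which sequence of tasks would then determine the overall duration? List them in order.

Demo, Cabinets, Countertops, Appliances

The binding path is Demo→Cabinets→Countertops→Appliances = 7+6+12+4 = 29; finish at 29 days.
The longest path through Plumbing is only 24 days, so Plumbing has float 5.
No other chain overtakes it, so the finish is 29 days.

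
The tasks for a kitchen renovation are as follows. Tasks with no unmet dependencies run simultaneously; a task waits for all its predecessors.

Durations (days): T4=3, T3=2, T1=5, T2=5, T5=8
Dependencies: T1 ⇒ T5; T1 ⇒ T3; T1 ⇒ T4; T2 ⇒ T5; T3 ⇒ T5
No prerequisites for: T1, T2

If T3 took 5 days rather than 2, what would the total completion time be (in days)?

18

Actual critical path: T1→T3→T5 = 5+2+8 = 15 ⇒ 15 days.
T3 is on the critical path; changing it to 5 makes that path 18 days.
The critical path is still T1→T3→T5; finish is now 18 days.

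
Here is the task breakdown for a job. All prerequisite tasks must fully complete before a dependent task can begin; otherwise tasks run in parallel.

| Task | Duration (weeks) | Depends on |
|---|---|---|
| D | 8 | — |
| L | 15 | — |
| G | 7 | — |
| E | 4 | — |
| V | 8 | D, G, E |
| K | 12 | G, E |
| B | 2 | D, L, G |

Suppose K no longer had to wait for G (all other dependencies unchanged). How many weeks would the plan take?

17

Before: longest chain G→K = 7+12 = 19, finish 19.
Without G→K, K's earliest start moves from 7 to 4.
The longest chain is now L→B = 15+2 = 17, so the plan takes 17 weeks.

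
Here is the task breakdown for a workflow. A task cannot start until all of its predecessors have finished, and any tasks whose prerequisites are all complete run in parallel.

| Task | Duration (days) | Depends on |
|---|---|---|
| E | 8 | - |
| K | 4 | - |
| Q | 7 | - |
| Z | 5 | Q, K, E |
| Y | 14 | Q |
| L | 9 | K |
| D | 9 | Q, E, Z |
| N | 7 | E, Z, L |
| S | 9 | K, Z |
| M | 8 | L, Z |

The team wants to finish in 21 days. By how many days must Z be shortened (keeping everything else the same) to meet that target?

Current finish: 22 days; target: 21.
Z is on every critical path, so each day cut from Z cuts the finish by one (this holds down to a finish of 21).
Need 22 − 21 = 1 day off Z → Z becomes 4 days, finish becomes 21.

1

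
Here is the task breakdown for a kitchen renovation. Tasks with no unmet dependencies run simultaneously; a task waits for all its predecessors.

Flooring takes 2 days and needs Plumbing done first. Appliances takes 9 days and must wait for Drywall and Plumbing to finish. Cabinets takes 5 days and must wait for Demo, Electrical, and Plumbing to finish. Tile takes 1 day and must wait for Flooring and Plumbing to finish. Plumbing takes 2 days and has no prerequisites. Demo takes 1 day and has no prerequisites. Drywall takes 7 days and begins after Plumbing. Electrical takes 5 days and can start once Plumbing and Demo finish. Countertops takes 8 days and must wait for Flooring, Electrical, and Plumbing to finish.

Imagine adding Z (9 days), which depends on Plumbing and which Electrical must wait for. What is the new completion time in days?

24

Originally the kitchen renovation takes 18 days.
With Z inserted, Electrical now waits for max(Plumbing, Demo, Z).
New critical path: Plumbing→Z→Electrical→Countertops = 2+9+5+8 = 24 ⇒ 24 days.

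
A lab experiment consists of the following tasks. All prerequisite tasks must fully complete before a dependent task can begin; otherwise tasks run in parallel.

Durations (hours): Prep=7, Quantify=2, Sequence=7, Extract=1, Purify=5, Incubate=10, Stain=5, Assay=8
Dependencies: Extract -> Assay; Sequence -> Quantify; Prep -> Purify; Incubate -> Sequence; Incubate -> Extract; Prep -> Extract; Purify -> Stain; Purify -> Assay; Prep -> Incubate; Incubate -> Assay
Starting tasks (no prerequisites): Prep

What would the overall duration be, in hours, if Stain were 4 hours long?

26

Actual critical path: Prep→Incubate→Extract→Assay = 7+10+1+8 = 26 ⇒ 26 hours.
Stain is off the critical path — its longest chain is 17 hours, giving 9 of slack.
No other chain overtakes it, so the finish is 26 hours.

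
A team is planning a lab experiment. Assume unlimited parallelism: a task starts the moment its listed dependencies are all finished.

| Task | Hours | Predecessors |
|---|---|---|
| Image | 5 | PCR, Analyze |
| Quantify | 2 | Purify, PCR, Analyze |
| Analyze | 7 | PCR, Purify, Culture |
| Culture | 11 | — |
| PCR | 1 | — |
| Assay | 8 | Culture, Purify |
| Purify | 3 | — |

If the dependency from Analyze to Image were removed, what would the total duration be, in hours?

20

Before: longest chain Culture→Analyze→Image = 11+7+5 = 23, finish 23.
Without Analyze→Image, Image's earliest start moves from 18 to 1.
New critical path: Culture→Analyze→Quantify = 11+7+2 = 20 ⇒ 20 hours.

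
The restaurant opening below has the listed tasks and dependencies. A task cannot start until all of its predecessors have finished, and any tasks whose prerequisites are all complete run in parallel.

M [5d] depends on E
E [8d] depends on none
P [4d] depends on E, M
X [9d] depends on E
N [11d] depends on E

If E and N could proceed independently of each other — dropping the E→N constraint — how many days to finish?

With the dependency in place, E→N = 8+11 = 19 sets the finish at 19 days.
Without E→N, N's earliest start moves from 8 to 0.
After: E→M→P = 8+5+4 = 17 → 17 days.

17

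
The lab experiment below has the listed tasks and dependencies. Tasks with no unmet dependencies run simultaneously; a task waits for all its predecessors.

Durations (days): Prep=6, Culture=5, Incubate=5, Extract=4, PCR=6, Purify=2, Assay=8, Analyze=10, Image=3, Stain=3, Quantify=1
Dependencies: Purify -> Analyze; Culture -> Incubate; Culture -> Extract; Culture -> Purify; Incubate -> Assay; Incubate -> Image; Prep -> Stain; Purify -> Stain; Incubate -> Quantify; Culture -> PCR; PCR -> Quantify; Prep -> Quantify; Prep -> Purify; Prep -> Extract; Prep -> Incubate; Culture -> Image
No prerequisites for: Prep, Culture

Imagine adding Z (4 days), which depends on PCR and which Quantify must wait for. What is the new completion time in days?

19

Originally the lab experiment takes 19 days.
With Z inserted, Quantify now waits for max(Prep, Incubate, PCR, Z).
New critical path: Prep→Incubate→Assay = 6+5+8 = 19 ⇒ 19 days.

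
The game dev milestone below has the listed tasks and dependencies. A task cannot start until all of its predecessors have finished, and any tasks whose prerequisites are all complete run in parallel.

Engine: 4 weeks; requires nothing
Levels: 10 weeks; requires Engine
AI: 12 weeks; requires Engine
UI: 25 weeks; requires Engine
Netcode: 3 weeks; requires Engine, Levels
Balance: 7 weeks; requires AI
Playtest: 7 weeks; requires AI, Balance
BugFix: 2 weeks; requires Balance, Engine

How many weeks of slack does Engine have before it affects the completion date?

0

Critical path: Engine→AI→Balance→Playtest = 4+12+7+7 = 30, so the finish is 30 weeks.
Longest path through Engine: 30 weeks (earliest finish 4, latest finish 4).
So Engine can slip 4 − 4 = 0 weeks.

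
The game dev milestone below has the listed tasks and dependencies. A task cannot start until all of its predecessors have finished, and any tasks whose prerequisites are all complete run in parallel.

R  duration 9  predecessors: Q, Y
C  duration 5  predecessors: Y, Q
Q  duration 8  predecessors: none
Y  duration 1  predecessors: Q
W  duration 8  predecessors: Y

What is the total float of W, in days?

Critical path: Q→Y→R = 8+1+9 = 18, so the finish is 18 days.
W finishes as early as 17 and must finish by 18.
So W can slip 18 − 17 = 1 day.

1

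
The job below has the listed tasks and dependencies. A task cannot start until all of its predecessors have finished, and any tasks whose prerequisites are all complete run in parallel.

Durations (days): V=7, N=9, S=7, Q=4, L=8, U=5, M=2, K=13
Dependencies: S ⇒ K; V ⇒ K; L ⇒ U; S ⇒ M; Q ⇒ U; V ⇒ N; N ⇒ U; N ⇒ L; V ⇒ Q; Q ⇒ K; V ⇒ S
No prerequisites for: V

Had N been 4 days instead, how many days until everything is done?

27

Actual critical path: V→N→L→U = 7+9+8+5 = 29 ⇒ 29 days.
Since N is critical, the -5 change carries straight to that chain (now 24 days).
Now V→S→K = 7+7+13 = 27 is longest, so the finish becomes 27 days.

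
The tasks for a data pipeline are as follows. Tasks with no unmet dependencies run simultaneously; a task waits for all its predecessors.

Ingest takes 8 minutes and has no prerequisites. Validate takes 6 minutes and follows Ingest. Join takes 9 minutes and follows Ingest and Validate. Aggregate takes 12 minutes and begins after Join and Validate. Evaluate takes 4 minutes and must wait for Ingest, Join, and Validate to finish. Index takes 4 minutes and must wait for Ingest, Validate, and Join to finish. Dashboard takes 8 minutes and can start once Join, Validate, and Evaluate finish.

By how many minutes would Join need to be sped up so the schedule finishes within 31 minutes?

Current finish: 35 minutes; target: 31.
Join is on every critical path, so each minute cut from Join cuts the finish by one (this holds down to a finish of 27).
Need 35 − 31 = 4 minutes off Join → Join becomes 5 minutes, finish becomes 31.

4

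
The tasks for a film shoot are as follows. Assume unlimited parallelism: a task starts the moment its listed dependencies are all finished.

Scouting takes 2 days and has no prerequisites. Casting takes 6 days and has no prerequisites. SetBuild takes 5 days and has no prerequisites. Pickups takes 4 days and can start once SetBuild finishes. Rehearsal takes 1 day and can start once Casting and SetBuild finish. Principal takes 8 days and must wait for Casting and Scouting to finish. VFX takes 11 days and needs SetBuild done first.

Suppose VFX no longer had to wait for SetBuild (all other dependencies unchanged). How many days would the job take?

14

With the dependency in place, SetBuild→VFX = 5+11 = 16 sets the finish at 16 days.
Without SetBuild→VFX, VFX's earliest start moves from 5 to 0.
The longest chain is now Casting→Principal = 6+8 = 14, so the job takes 14 days.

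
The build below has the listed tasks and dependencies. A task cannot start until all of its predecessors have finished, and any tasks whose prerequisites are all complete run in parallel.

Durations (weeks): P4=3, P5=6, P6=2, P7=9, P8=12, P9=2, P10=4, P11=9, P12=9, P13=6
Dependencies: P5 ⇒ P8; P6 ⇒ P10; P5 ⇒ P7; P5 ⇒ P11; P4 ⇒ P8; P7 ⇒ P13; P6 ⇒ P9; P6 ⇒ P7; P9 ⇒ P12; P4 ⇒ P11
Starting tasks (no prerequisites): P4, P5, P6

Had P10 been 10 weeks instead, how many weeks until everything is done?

21

As given, the longest chain is P5→P7→P13 = 6+9+6 = 21, so the finish is 21 weeks.
P10 has 15 weeks of float (longest path through it is 6).
That remains the longest chain; total 21 weeks.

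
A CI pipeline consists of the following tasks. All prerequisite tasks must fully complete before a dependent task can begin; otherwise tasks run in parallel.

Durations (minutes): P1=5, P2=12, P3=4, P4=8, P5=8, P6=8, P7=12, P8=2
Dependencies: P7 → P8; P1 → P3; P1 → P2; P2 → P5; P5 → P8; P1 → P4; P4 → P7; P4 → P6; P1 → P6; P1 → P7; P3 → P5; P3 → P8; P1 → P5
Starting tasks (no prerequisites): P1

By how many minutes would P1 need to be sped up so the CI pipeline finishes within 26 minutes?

1

Current finish: 27 minutes; target: 26.
P1 is on every critical path, so each minute cut from P1 cuts the finish by one (this holds down to a finish of 23).
Need 27 − 26 = 1 minute off P1 → P1 becomes 4 minutes, finish becomes 26.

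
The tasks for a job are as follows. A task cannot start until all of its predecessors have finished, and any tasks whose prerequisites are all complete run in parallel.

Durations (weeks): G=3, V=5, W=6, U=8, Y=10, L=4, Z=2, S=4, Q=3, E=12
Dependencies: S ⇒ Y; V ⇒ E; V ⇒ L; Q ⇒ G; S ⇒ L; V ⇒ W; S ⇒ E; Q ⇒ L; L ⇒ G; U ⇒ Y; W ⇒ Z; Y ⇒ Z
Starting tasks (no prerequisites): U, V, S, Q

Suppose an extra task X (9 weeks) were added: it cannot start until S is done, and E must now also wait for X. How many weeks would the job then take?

25

Originally the job takes 20 weeks.
With X inserted, E now waits for max(V, S, X).
New critical path: S→X→E = 4+9+12 = 25 ⇒ 25 weeks.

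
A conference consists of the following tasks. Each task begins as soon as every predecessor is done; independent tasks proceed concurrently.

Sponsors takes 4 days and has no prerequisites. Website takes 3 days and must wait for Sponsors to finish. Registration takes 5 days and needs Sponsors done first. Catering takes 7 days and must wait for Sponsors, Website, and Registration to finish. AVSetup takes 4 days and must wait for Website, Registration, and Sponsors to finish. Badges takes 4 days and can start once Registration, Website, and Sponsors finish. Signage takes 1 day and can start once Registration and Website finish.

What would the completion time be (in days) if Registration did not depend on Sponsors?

Original critical path: Sponsors→Registration→Catering = 4+5+7 = 16 ⇒ 16 days.
Without Sponsors→Registration, Registration's earliest start moves from 4 to 0.
New critical path: Sponsors→Website→Catering = 4+3+7 = 14 ⇒ 14 days.

14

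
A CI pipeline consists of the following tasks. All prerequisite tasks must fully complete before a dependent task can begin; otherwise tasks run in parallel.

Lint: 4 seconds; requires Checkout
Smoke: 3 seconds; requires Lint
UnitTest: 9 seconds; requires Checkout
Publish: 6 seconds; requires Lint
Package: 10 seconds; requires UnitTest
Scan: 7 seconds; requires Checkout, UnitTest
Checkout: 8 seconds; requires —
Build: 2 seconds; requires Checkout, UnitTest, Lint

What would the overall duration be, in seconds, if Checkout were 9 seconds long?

Actual critical path: Checkout→UnitTest→Package = 8+9+10 = 27 ⇒ 27 seconds.
Checkout lies on that path, so at 9 seconds the path becomes 28 seconds.
The critical path is still Checkout→UnitTest→Package; finish is now 28 seconds.

28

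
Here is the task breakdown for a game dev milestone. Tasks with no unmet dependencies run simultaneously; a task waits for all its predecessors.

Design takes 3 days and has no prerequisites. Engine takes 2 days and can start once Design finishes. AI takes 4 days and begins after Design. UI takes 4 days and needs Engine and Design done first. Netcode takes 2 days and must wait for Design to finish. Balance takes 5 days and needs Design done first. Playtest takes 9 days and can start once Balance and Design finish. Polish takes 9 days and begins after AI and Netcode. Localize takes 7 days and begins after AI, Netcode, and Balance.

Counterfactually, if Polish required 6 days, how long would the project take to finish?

17

As given, the longest chain is Design→Balance→Playtest = 3+5+9 = 17, so the finish is 17 days.
The longest path through Polish is only 16 days, so Polish has float 1.
That remains the longest chain; total 17 days.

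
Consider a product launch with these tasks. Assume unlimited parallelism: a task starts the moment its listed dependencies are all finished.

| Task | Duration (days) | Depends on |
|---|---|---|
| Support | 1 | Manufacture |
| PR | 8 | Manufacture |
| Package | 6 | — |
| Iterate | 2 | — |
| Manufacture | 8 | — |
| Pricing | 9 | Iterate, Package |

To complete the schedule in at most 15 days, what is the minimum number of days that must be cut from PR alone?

Current finish: 16 days; target: 15.
PR is on every critical path, so each day cut from PR cuts the finish by one (this holds down to a finish of 15).
Need 16 − 15 = 1 day off PR → PR becomes 7 days, finish becomes 15.

1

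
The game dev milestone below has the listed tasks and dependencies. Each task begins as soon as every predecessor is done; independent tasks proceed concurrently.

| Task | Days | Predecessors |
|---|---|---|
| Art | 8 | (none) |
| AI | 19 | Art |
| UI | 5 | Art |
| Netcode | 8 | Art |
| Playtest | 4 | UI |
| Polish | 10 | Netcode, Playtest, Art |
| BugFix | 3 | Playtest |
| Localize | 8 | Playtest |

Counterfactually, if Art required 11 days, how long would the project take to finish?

As given, the longest chain is Art→AI = 8+19 = 27, so the finish is 27 days.
Art lies on that path, so at 11 days the path becomes 30 days.
That remains the longest chain; total 30 days.

30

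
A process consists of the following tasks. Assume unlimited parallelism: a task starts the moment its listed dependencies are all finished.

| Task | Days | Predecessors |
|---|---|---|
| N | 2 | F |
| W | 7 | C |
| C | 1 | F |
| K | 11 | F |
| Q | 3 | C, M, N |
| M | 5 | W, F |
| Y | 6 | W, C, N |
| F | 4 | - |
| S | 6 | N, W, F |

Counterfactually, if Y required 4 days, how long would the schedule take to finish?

Actual critical path: F→C→W→M→Q = 4+1+7+5+3 = 20 ⇒ 20 days.
Y is off the critical path — its longest chain is 18 days, giving 2 of slack.
That remains the longest chain; total 20 days.

20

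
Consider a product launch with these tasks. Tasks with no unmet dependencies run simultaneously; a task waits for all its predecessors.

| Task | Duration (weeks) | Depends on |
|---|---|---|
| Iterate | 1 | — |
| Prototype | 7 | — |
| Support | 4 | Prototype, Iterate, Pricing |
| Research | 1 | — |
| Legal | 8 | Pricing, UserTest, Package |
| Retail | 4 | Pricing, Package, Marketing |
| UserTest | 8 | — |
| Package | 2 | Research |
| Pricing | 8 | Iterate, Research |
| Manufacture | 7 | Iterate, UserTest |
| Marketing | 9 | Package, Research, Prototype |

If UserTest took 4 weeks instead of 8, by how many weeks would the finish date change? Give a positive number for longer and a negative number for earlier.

Actual critical path: Prototype→Marketing→Retail = 7+9+4 = 20 ⇒ 20 weeks.
The longest path through UserTest is only 16 weeks, so UserTest has float 4.
No other chain overtakes it, so the finish is 20 weeks.
Change in finish: 20 − 20 = +0 weeks.

0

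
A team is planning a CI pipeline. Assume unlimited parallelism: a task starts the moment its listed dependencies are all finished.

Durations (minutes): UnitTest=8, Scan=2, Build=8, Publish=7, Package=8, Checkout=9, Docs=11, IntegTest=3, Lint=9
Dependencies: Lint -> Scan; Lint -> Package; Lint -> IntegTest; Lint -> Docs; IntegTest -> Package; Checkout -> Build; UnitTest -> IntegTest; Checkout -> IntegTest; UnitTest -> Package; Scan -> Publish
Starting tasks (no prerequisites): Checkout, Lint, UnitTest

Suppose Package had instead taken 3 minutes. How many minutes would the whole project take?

20

Critical path before the change: Checkout→IntegTest→Package = 9+3+8 = 20 giving 20 minutes.
Since Package is critical, the -5 change carries straight to that chain (now 15 minutes).
New critical path: Lint→Docs = 9+11 = 20 ⇒ 20 minutes.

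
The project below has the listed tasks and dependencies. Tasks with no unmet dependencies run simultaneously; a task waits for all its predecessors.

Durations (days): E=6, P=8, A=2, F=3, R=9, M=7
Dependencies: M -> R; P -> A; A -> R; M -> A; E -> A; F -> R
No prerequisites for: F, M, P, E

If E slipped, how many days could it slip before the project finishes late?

2

The longest chain is P→A→R = 8+2+9 = 19; overall finish 19 days.
E finishes as early as 6 and must finish by 8.
So E can slip 8 − 6 = 2 days.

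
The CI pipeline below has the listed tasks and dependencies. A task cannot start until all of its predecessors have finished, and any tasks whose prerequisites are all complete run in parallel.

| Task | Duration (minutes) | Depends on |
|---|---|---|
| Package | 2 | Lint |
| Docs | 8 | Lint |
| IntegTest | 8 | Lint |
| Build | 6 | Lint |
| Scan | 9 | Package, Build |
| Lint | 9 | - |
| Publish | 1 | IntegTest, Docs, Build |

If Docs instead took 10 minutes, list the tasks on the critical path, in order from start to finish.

Actual critical path: Lint→Build→Scan = 9+6+9 = 24 ⇒ 24 minutes.
The longest path through Docs is only 18 minutes, so Docs has float 6.
The critical path is still Lint→Build→Scan; finish is now 24 minutes.

Lint, Build, Scan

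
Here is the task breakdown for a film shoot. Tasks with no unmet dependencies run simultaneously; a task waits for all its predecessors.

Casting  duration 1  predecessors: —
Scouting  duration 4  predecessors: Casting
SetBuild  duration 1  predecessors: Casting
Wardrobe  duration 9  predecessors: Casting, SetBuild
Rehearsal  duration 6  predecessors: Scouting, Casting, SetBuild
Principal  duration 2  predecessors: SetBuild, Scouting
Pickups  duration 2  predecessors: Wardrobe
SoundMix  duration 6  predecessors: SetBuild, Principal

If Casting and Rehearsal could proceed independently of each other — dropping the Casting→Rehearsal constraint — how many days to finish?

Before: longest chain Casting→Scouting→Principal→SoundMix = 1+4+2+6 = 13, finish 13.
Dropping Casting→Rehearsal doesn't change Rehearsal's earliest start (5); another predecessor still binds.
After: Casting→Scouting→Principal→SoundMix = 1+4+2+6 = 13 → 13 days.

13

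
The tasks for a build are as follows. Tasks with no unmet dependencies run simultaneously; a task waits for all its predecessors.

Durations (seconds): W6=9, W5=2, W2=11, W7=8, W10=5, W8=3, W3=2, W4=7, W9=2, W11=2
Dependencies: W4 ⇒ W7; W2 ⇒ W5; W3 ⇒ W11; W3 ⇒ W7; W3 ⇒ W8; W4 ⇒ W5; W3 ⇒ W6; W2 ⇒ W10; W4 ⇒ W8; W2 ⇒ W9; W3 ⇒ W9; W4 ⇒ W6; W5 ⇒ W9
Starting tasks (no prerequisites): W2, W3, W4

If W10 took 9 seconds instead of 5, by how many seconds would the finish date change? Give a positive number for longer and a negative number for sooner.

4

Baseline: W2→W10 = 11+5 = 16 → 16 seconds.
W10 lies on that path, so at 9 seconds the path becomes 20 seconds.
The critical path is still W2→W10; finish is now 20 seconds.
Change in finish: 20 − 16 = +4 seconds.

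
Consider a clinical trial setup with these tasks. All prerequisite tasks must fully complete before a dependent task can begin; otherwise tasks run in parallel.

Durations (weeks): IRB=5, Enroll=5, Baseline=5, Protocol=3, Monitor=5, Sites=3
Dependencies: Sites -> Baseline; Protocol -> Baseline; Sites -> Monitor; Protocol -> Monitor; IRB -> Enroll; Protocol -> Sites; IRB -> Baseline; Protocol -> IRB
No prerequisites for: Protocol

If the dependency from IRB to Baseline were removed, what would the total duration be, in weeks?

13

With the dependency in place, Protocol→IRB→Baseline = 3+5+5 = 13 sets the finish at 13 weeks.
Without IRB→Baseline, Baseline's earliest start moves from 8 to 6.
The longest chain is now Protocol→IRB→Enroll = 3+5+5 = 13, so the schedule takes 13 weeks.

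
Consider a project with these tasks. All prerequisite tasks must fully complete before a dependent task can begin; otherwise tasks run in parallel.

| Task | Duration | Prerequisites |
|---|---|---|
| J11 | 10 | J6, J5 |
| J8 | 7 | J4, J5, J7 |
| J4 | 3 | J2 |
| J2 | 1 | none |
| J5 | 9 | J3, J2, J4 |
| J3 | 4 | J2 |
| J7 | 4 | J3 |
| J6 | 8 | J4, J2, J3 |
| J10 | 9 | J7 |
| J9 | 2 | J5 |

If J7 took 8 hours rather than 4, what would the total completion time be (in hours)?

24

As given, the longest chain is J2→J3→J5→J11 = 1+4+9+10 = 24, so the finish is 24 hours.
J7 is off the critical path — its longest chain is 18 hours, giving 6 of slack.
The critical path is still J2→J3→J5→J11; finish is now 24 hours.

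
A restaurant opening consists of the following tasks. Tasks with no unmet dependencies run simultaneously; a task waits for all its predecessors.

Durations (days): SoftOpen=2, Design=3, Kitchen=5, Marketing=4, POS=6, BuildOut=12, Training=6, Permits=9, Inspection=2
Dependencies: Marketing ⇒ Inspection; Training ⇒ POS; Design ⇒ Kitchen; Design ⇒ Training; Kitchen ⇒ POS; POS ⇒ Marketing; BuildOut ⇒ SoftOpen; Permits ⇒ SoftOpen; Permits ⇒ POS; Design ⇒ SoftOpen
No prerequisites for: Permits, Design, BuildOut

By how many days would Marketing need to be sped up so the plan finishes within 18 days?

Current finish: 21 days; target: 18.
Marketing is on every critical path, so each day cut from Marketing cuts the finish by one (this holds down to a finish of 18).
Need 21 − 18 = 3 days off Marketing → Marketing becomes 1 day, finish becomes 18.

3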